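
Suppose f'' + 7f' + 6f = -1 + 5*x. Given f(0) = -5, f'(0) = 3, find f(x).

f = -41/36 - 21*exp(-x)/5 + 5*x/6 + 61*exp(-6*x)/180

Characteristic equation r² + 7r + 6 = 0 factors as (r + 6)(r + 1) = 0, so r = -6, -1.
Hence f_h = C1*exp(-6*x) + C2*exp(-x).
For the particular solution try f_p = A0 + A1*x. Substituting and matching coefficients of each power of x gives A0 = -41/36, A1 = 5/6, so f_p = -41/36 + 5*x/6.
General solution: f = -41/36 + 5*x/6 + C1*exp(-6*x) + C2*exp(-x).
Apply the initial conditions: f(0) = -41/36 + C1 + C2 = -5 and f'(0) = 5/6 - C2 - 6*C1 = 3. Solving gives C1 = 61/180, C2 = -21/5.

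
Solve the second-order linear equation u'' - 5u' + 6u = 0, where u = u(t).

Characteristic equation r² - 5r + 6 = 0 factors as (r - 2)(r - 3) = 0, so r = 2, 3.
Hence u_h = C1*exp(2*t) + C2*exp(3*t).

u = C1*exp(2*t) + C2*exp(3*t)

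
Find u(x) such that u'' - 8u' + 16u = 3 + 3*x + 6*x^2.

u = 27/64 + 3*x**2/8 + 9*x/16 + C1*exp(4*x) + C2*x*exp(4*x)

Characteristic equation r² - 8r + 16 = 0 has discriminant (-8)² - 4·(16) = 0, so r = 4 is a repeated root.
Hence u_h = (C1 + C2*x)*exp(4*x).
For the particular solution try u_p = A0 + A1*x + A2*x^2. Substituting and matching coefficients of each power of x gives A0 = 27/64, A1 = 9/16, A2 = 3/8, so u_p = 27/64 + 3*x^2/8 + 9*x/16.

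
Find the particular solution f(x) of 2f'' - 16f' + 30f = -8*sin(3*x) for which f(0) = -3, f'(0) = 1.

Divide through by 2: f'' - 8f' + 15f = -4*sin(3*x).
Characteristic equation r² - 8r + 15 = 0 factors as (r - 5)(r - 3) = 0, so r = 5, 3.
Hence f_h = C1*exp(5*x) + C2*exp(3*x).
Try f_p = A*cos(3*x) + B*sin(3*x). Substituting and equating the coefficients of cos(3x) and sin(3x) gives A = -8/51, B = -2/51, so f_p = -8*cos(3*x)/51 - 2*sin(3*x)/51.
General solution: f = -8*cos(3*x)/51 - 2*sin(3*x)/51 + C1*exp(5*x) + C2*exp(3*x).
Apply the initial conditions: f(0) = -8/51 + C1 + C2 = -3 and f'(0) = -2/17 + 3*C2 + 5*C1 = 1. Solving gives C1 = 82/17, C2 = -23/3.

f = -23*exp(3*x)/3 - 8*cos(3*x)/51 - 2*sin(3*x)/51 + 82*exp(5*x)/17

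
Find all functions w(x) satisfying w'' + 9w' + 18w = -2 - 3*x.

w = -1/36 - x/6 + C1*exp(-6*x) + C2*exp(-3*x)

Characteristic equation r² + 9r + 18 = 0 factors as (r + 6)(r + 3) = 0, so r = -6, -3.
Hence w_h = C1*exp(-6*x) + C2*exp(-3*x).
For the particular solution try w_p = A0 + A1*x. Substituting and matching coefficients of each power of x gives A0 = -1/36, A1 = -1/6, so w_p = -1/36 - x/6.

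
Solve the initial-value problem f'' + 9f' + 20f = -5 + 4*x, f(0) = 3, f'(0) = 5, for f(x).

f = -17/50 - 454*exp(-5*x)/25 + x/5 + 43*exp(-4*x)/2

Characteristic equation r² + 9r + 20 = 0 factors as (r + 5)(r + 4) = 0, so r = -5, -4.
Hence f_h = C1*exp(-5*x) + C2*exp(-4*x).
For the particular solution try f_p = A0 + A1*x. Substituting and matching coefficients of each power of x gives A0 = -17/50, A1 = 1/5, so f_p = -17/50 + x/5.
General solution: f = -17/50 + x/5 + C1*exp(-5*x) + C2*exp(-4*x).
Apply the initial conditions: f(0) = -17/50 + C1 + C2 = 3 and f'(0) = 1/5 - 5*C1 - 4*C2 = 5. Solving gives C1 = -454/25, C2 = 43/2.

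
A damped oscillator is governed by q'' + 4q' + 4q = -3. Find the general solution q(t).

q = -3/4 + C1*exp(-2*t) + C2*t*exp(-2*t)

Characteristic equation r² + 4r + 4 = 0 has discriminant (4)² - 4·(4) = 0, so r = -2 is a repeated root.
Hence q_h = (C1 + C2*t)*exp(-2*t).
For the particular solution try q_p = A0. Substituting and matching coefficients of each power of t gives A0 = -3/4, so q_p = -3/4.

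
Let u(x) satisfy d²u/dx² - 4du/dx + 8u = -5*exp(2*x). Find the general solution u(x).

u = -5*exp(2*x)/4 + C1*cos(2*x)*exp(2*x) + C2*exp(2*x)*sin(2*x)

Characteristic equation r² - 4r + 8 = 0 has discriminant (-4)² - 4·(8) = -16 < 0, so r = 2 ± 2i.
Hence u_h = C1*cos(2*x)*exp(2*x) + C2*exp(2*x)*sin(2*x).
Try u_p = A*exp(2*x). Substituting into the equation and dividing by exp(2*x) gives A = -5/4, so u_p = -5*exp(2*x)/4.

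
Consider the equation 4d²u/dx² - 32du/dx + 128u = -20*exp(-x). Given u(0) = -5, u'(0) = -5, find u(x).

u = -5*exp(-x)/41 - 200*cos(4*x)*exp(4*x)/41 + 295*exp(4*x)*sin(4*x)/82

Divide through by 4: u'' - 8u' + 32u = -5*exp(-x).
Characteristic equation r² - 8r + 32 = 0 has discriminant (-8)² - 4·(32) = -64 < 0, so r = 4 ± 4i.
Hence u_h = C1*cos(4*x)*exp(4*x) + C2*exp(4*x)*sin(4*x).
Try u_p = A*exp(-x). Substituting into the equation and dividing by exp(-x) gives A = -5/41, so u_p = -5*exp(-x)/41.
General solution: u = -5*exp(-x)/41 + C1*cos(4*x)*exp(4*x) + C2*exp(4*x)*sin(4*x).
Apply the initial conditions: u(0) = -5/41 + C1 = -5 and u'(0) = 5/41 + 4*C1 + 4*C2 = -5. Solving gives C1 = -200/41, C2 = 295/82.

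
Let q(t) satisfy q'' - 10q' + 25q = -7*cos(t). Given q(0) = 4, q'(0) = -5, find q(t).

q = -42*cos(t)/169 + 35*sin(t)/338 + 718*exp(5*t)/169 - 685*t*exp(5*t)/26

Characteristic equation r² - 10r + 25 = 0 has discriminant (-10)² - 4·(25) = 0, so r = 5 is a repeated root.
Hence q_h = (C1 + C2*t)*exp(5*t).
Try q_p = A*cos(t) + B*sin(t). Substituting and equating the coefficients of cos(t) and sin(t) gives A = -42/169, B = 35/338, so q_p = -42*cos(t)/169 + 35*sin(t)/338.
General solution: q = -42*cos(t)/169 + 35*sin(t)/338 + C1*exp(5*t) + C2*t*exp(5*t).
Apply the initial conditions: q(0) = -42/169 + C1 = 4 and q'(0) = 35/338 + C2 + 5*C1 = -5. Solving gives C1 = 718/169, C2 = -685/26.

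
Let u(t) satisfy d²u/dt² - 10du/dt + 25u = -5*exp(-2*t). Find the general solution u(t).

Characteristic equation r² - 10r + 25 = 0 has discriminant (-10)² - 4·(25) = 0, so r = 5 is a repeated root.
Hence u_h = (C1 + C2*t)*exp(5*t).
Try u_p = A*exp(-2*t). Substituting into the equation and dividing by exp(-2*t) gives A = -5/49, so u_p = -5*exp(-2*t)/49.

u = -5*exp(-2*t)/49 + C1*exp(5*t) + C2*t*exp(5*t)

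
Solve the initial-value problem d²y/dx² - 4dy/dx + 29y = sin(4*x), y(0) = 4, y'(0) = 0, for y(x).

y = 13*sin(4*x)/425 + 16*cos(4*x)/425 - 684*exp(2*x)*sin(5*x)/425 + 1684*cos(5*x)*exp(2*x)/425

Characteristic equation r² - 4r + 29 = 0 has discriminant (-4)² - 4·(29) = -100 < 0, so r = 2 ± 5i.
Hence y_h = C1*cos(5*x)*exp(2*x) + C2*exp(2*x)*sin(5*x).
Try y_p = A*cos(4*x) + B*sin(4*x). Substituting and equating the coefficients of cos(4x) and sin(4x) gives A = 16/425, B = 13/425, so y_p = 13*sin(4*x)/425 + 16*cos(4*x)/425.
General solution: y = 13*sin(4*x)/425 + 16*cos(4*x)/425 + C1*cos(5*x)*exp(2*x) + C2*exp(2*x)*sin(5*x).
Apply the initial conditions: y(0) = 16/425 + C1 = 4 and y'(0) = 52/425 + 2*C1 + 5*C2 = 0. Solving gives C1 = 1684/425, C2 = -684/425.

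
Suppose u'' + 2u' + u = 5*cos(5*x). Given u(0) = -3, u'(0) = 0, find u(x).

Characteristic equation r² + 2r + 1 = 0 has discriminant (2)² - 4·(1) = 0, so r = -1 is a repeated root.
Hence u_h = (C1 + C2*x)*exp(-x).
Try u_p = A*cos(5*x) + B*sin(5*x). Substituting and equating the coefficients of cos(5x) and sin(5x) gives A = -30/169, B = 25/338, so u_p = -30*cos(5*x)/169 + 25*sin(5*x)/338.
General solution: u = -30*cos(5*x)/169 + 25*sin(5*x)/338 + C1*exp(-x) + C2*x*exp(-x).
Apply the initial conditions: u(0) = -30/169 + C1 = -3 and u'(0) = 125/338 + C2 - C1 = 0. Solving gives C1 = -477/169, C2 = -83/26.

u = -477*exp(-x)/169 - 30*cos(5*x)/169 + 25*sin(5*x)/338 - 83*x*exp(-x)/26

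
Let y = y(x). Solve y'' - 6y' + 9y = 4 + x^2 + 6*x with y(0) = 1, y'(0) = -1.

Characteristic equation r² - 6r + 9 = 0 has discriminant (-6)² - 4·(9) = 0, so r = 3 is a repeated root.
Hence y_h = (C1 + C2*x)*exp(3*x).
For the particular solution try y_p = A0 + A1*x + A2*x^2. Substituting and matching coefficients of each power of x gives A0 = 26/27, A1 = 22/27, A2 = 1/9, so y_p = 26/27 + x^2/9 + 22*x/27.
General solution: y = 26/27 + x^2/9 + 22*x/27 + C1*exp(3*x) + C2*x*exp(3*x).
Apply the initial conditions: y(0) = 26/27 + C1 = 1 and y'(0) = 22/27 + C2 + 3*C1 = -1. Solving gives C1 = 1/27, C2 = -52/27.

y = 26/27 + x**2/9 + exp(3*x)/27 + 22*x/27 - 52*x*exp(3*x)/27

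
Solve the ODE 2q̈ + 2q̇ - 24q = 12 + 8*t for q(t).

Divide through by 2: q'' + q' - 12q = 6 + 4*t.
Characteristic equation r² + r - 12 = 0 factors as (r - 3)(r + 4) = 0, so r = 3, -4.
Hence q_h = C1*exp(3*t) + C2*exp(-4*t).
For the particular solution try q_p = A0 + A1*t. Substituting and matching coefficients of each power of t gives A0 = -19/36, A1 = -1/3, so q_p = -19/36 - t/3.

q = -19/36 - t/3 + C1*exp(3*t) + C2*exp(-4*t)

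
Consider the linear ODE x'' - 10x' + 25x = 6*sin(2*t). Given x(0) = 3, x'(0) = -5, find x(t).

x = 120*cos(2*t)/841 + 126*sin(2*t)/841 + 2403*exp(5*t)/841 - 568*t*exp(5*t)/29

Characteristic equation r² - 10r + 25 = 0 has discriminant (-10)² - 4·(25) = 0, so r = 5 is a repeated root.
Hence x_h = (C1 + C2*t)*exp(5*t).
Try x_p = A*cos(2*t) + B*sin(2*t). Substituting and equating the coefficients of cos(2t) and sin(2t) gives A = 120/841, B = 126/841, so x_p = 120*cos(2*t)/841 + 126*sin(2*t)/841.
General solution: x = 120*cos(2*t)/841 + 126*sin(2*t)/841 + C1*exp(5*t) + C2*t*exp(5*t).
Apply the initial conditions: x(0) = 120/841 + C1 = 3 and x'(0) = 252/841 + C2 + 5*C1 = -5. Solving gives C1 = 2403/841, C2 = -568/29.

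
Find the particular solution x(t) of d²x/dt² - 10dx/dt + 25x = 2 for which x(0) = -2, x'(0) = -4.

Characteristic equation r² - 10r + 25 = 0 has discriminant (-10)² - 4·(25) = 0, so r = 5 is a repeated root.
Hence x_h = (C1 + C2*t)*exp(5*t).
For the particular solution try x_p = A0. Substituting and matching coefficients of each power of t gives A0 = 2/25, so x_p = 2/25.
General solution: x = 2/25 + C1*exp(5*t) + C2*t*exp(5*t).
Apply the initial conditions: x(0) = 2/25 + C1 = -2 and x'(0) = C2 + 5*C1 = -4. Solving gives C1 = -52/25, C2 = 32/5.

x = 2/25 - 52*exp(5*t)/25 + 32*t*exp(5*t)/5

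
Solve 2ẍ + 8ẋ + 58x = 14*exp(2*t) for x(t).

x = 7*exp(2*t)/41 + C1*cos(5*t)*exp(-2*t) + C2*exp(-2*t)*sin(5*t)

Divide through by 2: x'' + 4x' + 29x = 7*exp(2*t).
Characteristic equation r² + 4r + 29 = 0 has discriminant (4)² - 4·(29) = -100 < 0, so r = -2 ± 5i.
Hence x_h = C1*cos(5*t)*exp(-2*t) + C2*exp(-2*t)*sin(5*t).
Try x_p = A*exp(2*t). Substituting into the equation and dividing by exp(2*t) gives A = 7/41, so x_p = 7*exp(2*t)/41.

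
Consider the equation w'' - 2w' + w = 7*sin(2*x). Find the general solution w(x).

Characteristic equation r² - 2r + 1 = 0 has discriminant (-2)² - 4·(1) = 0, so r = 1 is a repeated root.
Hence w_h = (C1 + C2*x)*exp(x).
Try w_p = A*cos(2*x) + B*sin(2*x). Substituting and equating the coefficients of cos(2x) and sin(2x) gives A = 28/25, B = -21/25, so w_p = -21*sin(2*x)/25 + 28*cos(2*x)/25.

w = -21*sin(2*x)/25 + 28*cos(2*x)/25 + C1*exp(x) + C2*x*exp(x)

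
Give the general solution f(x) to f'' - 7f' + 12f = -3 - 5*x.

f = -71/144 - 5*x/12 + C1*exp(3*x) + C2*exp(4*x)

Characteristic equation r² - 7r + 12 = 0 factors as (r - 3)(r - 4) = 0, so r = 3, 4.
Hence f_h = C1*exp(3*x) + C2*exp(4*x).
For the particular solution try f_p = A0 + A1*x. Substituting and matching coefficients of each power of x gives A0 = -71/144, A1 = -5/12, so f_p = -71/144 - 5*x/12.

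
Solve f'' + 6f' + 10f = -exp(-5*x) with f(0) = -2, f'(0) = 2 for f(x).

f = -exp(-5*x)/5 - 22*exp(-3*x)*sin(x)/5 - 9*cos(x)*exp(-3*x)/5

Characteristic equation r² + 6r + 10 = 0 has discriminant (6)² - 4·(10) = -4 < 0, so r = -3 ± i.
Hence f_h = C1*cos(x)*exp(-3*x) + C2*exp(-3*x)*sin(x).
Try f_p = A*exp(-5*x). Substituting into the equation and dividing by exp(-5*x) gives A = -1/5, so f_p = -exp(-5*x)/5.
General solution: f = -exp(-5*x)/5 + C1*cos(x)*exp(-3*x) + C2*exp(-3*x)*sin(x).
Apply the initial conditions: f(0) = -1/5 + C1 = -2 and f'(0) = 1 + C2 - 3*C1 = 2. Solving gives C1 = -9/5, C2 = -22/5.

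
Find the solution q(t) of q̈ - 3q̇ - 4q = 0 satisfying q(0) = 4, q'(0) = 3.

q = 7*exp(4*t)/5 + 13*exp(-t)/5

Characteristic equation r² - 3r - 4 = 0 factors as (r - 4)(r + 1) = 0, so r = 4, -1.
Hence q_h = C1*exp(4*t) + C2*exp(-t).
Apply the initial conditions: q(0) = C1 + C2 = 4 and q'(0) = -C2 + 4*C1 = 3. Solving gives C1 = 7/5, C2 = 13/5.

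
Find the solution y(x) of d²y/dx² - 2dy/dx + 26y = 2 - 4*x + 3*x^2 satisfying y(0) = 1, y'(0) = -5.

Characteristic equation r² - 2r + 26 = 0 has discriminant (-2)² - 4·(26) = -100 < 0, so r = 1 ± 5i.
Hence y_h = C1*cos(5*x)*exp(x) + C2*exp(x)*sin(5*x).
For the particular solution try y_p = A0 + A1*x + A2*x^2. Substituting and matching coefficients of each power of x gives A0 = 253/4394, A1 = -23/169, A2 = 3/26, so y_p = 253/4394 - 23*x/169 + 3*x^2/26.
General solution: y = 253/4394 - 23*x/169 + 3*x^2/26 + C1*cos(5*x)*exp(x) + C2*exp(x)*sin(5*x).
Apply the initial conditions: y(0) = 253/4394 + C1 = 1 and y'(0) = -23/169 + C1 + 5*C2 = -5. Solving gives C1 = 4141/4394, C2 = -25513/21970.

y = 253/4394 - 23*x/169 + 3*x**2/26 - 25513*exp(x)*sin(5*x)/21970 + 4141*cos(5*x)*exp(x)/4394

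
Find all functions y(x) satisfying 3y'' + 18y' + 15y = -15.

Divide through by 3: y'' + 6y' + 5y = -5.
Characteristic equation r² + 6r + 5 = 0 factors as (r + 5)(r + 1) = 0, so r = -5, -1.
Hence y_h = C1*exp(-5*x) + C2*exp(-x).
For the particular solution try y_p = A0. Substituting and matching coefficients of each power of x gives A0 = -1, so y_p = -1.

y = -1 + C1*exp(-5*x) + C2*exp(-x)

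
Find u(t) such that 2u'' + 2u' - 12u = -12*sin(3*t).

u = cos(3*t)/13 + 5*sin(3*t)/13 + C1*exp(-3*t) + C2*exp(2*t)

Divide through by 2: u'' + u' - 6u = -6*sin(3*t).
Characteristic equation r² + r - 6 = 0 factors as (r + 3)(r - 2) = 0, so r = -3, 2.
Hence u_h = C1*exp(-3*t) + C2*exp(2*t).
Try u_p = A*cos(3*t) + B*sin(3*t). Substituting and equating the coefficients of cos(3t) and sin(3t) gives A = 1/13, B = 5/13, so u_p = cos(3*t)/13 + 5*sin(3*t)/13.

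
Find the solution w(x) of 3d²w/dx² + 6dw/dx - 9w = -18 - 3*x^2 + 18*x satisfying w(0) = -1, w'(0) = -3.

Divide through by 3: w'' + 2w' - 3w = -6 - x^2 + 6*x.
Characteristic equation r² + 2r - 3 = 0 factors as (r - 1)(r + 3) = 0, so r = 1, -3.
Hence w_h = C1*exp(x) + C2*exp(-3*x).
For the particular solution try w_p = A0 + A1*x + A2*x^2. Substituting and matching coefficients of each power of x gives A0 = 32/27, A1 = -14/9, A2 = 1/3, so w_p = 32/27 - 14*x/9 + x^2/3.
General solution: w = 32/27 - 14*x/9 + x^2/3 + C1*exp(x) + C2*exp(-3*x).
Apply the initial conditions: w(0) = 32/27 + C1 + C2 = -1 and w'(0) = -14/9 + C1 - 3*C2 = -3. Solving gives C1 = -2, C2 = -5/27.

w = 32/27 - 2*exp(x) - 14*x/9 - 5*exp(-3*x)/27 + x**2/3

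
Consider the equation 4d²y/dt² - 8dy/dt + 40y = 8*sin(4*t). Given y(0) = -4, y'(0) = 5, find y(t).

Divide through by 4: y'' - 2y' + 10y = 2*sin(4*t).
Characteristic equation r² - 2r + 10 = 0 has discriminant (-2)² - 4·(10) = -36 < 0, so r = 1 ± 3i.
Hence y_h = C1*cos(3*t)*exp(t) + C2*exp(t)*sin(3*t).
Try y_p = A*cos(4*t) + B*sin(4*t). Substituting and equating the coefficients of cos(4t) and sin(4t) gives A = 4/25, B = -3/25, so y_p = -3*sin(4*t)/25 + 4*cos(4*t)/25.
General solution: y = -3*sin(4*t)/25 + 4*cos(4*t)/25 + C1*cos(3*t)*exp(t) + C2*exp(t)*sin(3*t).
Apply the initial conditions: y(0) = 4/25 + C1 = -4 and y'(0) = -12/25 + C1 + 3*C2 = 5. Solving gives C1 = -104/25, C2 = 241/75.

y = -3*sin(4*t)/25 + 4*cos(4*t)/25 - 104*cos(3*t)*exp(t)/25 + 241*exp(t)*sin(3*t)/75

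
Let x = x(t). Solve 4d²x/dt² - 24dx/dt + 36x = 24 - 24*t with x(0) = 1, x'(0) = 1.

Divide through by 4: x'' - 6x' + 9x = 6 - 6*t.
Characteristic equation r² - 6r + 9 = 0 has discriminant (-6)² - 4·(9) = 0, so r = 3 is a repeated root.
Hence x_h = (C1 + C2*t)*exp(3*t).
For the particular solution try x_p = A0 + A1*t. Substituting and matching coefficients of each power of t gives A0 = 2/9, A1 = -2/3, so x_p = 2/9 - 2*t/3.
General solution: x = 2/9 - 2*t/3 + C1*exp(3*t) + C2*t*exp(3*t).
Apply the initial conditions: x(0) = 2/9 + C1 = 1 and x'(0) = -2/3 + C2 + 3*C1 = 1. Solving gives C1 = 7/9, C2 = -2/3.

x = 2/9 - 2*t/3 + 7*exp(3*t)/9 - 2*t*exp(3*t)/3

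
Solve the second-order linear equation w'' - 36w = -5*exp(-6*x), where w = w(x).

Characteristic equation r² - 36 = 0 factors as (r + 6)(r - 6) = 0, so r = -6, 6.
Hence w_h = C1*exp(-6*x) + C2*exp(6*x).
Since exp(-6*x) solves the homogeneous equation (r = -6 is a root of multiplicity 1), multiply the trial by x. Try w_p = A*x*exp(-6*x). Substituting into the equation and dividing by exp(-6*x) gives A = 5/12, so w_p = 5*x*exp(-6*x)/12.

w = C1*exp(-6*x) + C2*exp(6*x) + 5*x*exp(-6*x)/12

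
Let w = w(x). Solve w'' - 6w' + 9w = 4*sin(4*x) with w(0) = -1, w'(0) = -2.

w = -721*exp(3*x)/625 - 28*sin(4*x)/625 + 96*cos(4*x)/625 + 41*x*exp(3*x)/25

Characteristic equation r² - 6r + 9 = 0 has discriminant (-6)² - 4·(9) = 0, so r = 3 is a repeated root.
Hence w_h = (C1 + C2*x)*exp(3*x).
Try w_p = A*cos(4*x) + B*sin(4*x). Substituting and equating the coefficients of cos(4x) and sin(4x) gives A = 96/625, B = -28/625, so w_p = -28*sin(4*x)/625 + 96*cos(4*x)/625.
General solution: w = -28*sin(4*x)/625 + 96*cos(4*x)/625 + C1*exp(3*x) + C2*x*exp(3*x).
Apply the initial conditions: w(0) = 96/625 + C1 = -1 and w'(0) = -112/625 + C2 + 3*C1 = -2. Solving gives C1 = -721/625, C2 = 41/25.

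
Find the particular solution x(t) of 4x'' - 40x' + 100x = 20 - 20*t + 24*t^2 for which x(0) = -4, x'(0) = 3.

x = 111/625 - 2611*exp(5*t)/625 - t/125 + 6*t**2/25 + 2987*t*exp(5*t)/125

Divide through by 4: x'' - 10x' + 25x = 5 - 5*t + 6*t^2.
Characteristic equation r² - 10r + 25 = 0 has discriminant (-10)² - 4·(25) = 0, so r = 5 is a repeated root.
Hence x_h = (C1 + C2*t)*exp(5*t).
For the particular solution try x_p = A0 + A1*t + A2*t^2. Substituting and matching coefficients of each power of t gives A0 = 111/625, A1 = -1/125, A2 = 6/25, so x_p = 111/625 - t/125 + 6*t^2/25.
General solution: x = 111/625 - t/125 + 6*t^2/25 + C1*exp(5*t) + C2*t*exp(5*t).
Apply the initial conditions: x(0) = 111/625 + C1 = -4 and x'(0) = -1/125 + C2 + 5*C1 = 3. Solving gives C1 = -2611/625, C2 = 2987/125.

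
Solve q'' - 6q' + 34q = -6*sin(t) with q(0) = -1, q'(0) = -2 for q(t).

q = -22*sin(t)/125 - 4*cos(t)/125 - 121*cos(5*t)*exp(3*t)/125 + 27*exp(3*t)*sin(5*t)/125

Characteristic equation r² - 6r + 34 = 0 has discriminant (-6)² - 4·(34) = -100 < 0, so r = 3 ± 5i.
Hence q_h = C1*cos(5*t)*exp(3*t) + C2*exp(3*t)*sin(5*t).
Try q_p = A*cos(t) + B*sin(t). Substituting and equating the coefficients of cos(t) and sin(t) gives A = -4/125, B = -22/125, so q_p = -22*sin(t)/125 - 4*cos(t)/125.
General solution: q = -22*sin(t)/125 - 4*cos(t)/125 + C1*cos(5*t)*exp(3*t) + C2*exp(3*t)*sin(5*t).
Apply the initial conditions: q(0) = -4/125 + C1 = -1 and q'(0) = -22/125 + 3*C1 + 5*C2 = -2. Solving gives C1 = -121/125, C2 = 27/125.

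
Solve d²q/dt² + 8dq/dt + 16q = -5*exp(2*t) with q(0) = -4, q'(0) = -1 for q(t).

Characteristic equation r² + 8r + 16 = 0 has discriminant (8)² - 4·(16) = 0, so r = -4 is a repeated root.
Hence q_h = (C1 + C2*t)*exp(-4*t).
Try q_p = A*exp(2*t). Substituting into the equation and dividing by exp(2*t) gives A = -5/36, so q_p = -5*exp(2*t)/36.
General solution: q = -5*exp(2*t)/36 + C1*exp(-4*t) + C2*t*exp(-4*t).
Apply the initial conditions: q(0) = -5/36 + C1 = -4 and q'(0) = -5/18 + C2 - 4*C1 = -1. Solving gives C1 = -139/36, C2 = -97/6.

q = -139*exp(-4*t)/36 - 5*exp(2*t)/36 - 97*t*exp(-4*t)/6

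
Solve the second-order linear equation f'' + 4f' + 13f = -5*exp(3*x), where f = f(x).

Characteristic equation r² + 4r + 13 = 0 has discriminant (4)² - 4·(13) = -36 < 0, so r = -2 ± 3i.
Hence f_h = C1*cos(3*x)*exp(-2*x) + C2*exp(-2*x)*sin(3*x).
Try f_p = A*exp(3*x). Substituting into the equation and dividing by exp(3*x) gives A = -5/34, so f_p = -5*exp(3*x)/34.

f = -5*exp(3*x)/34 + C1*cos(3*x)*exp(-2*x) + C2*exp(-2*x)*sin(3*x)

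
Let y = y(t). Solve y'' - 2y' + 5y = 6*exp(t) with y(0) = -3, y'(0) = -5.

y = 3*exp(t)/2 - exp(t)*sin(2*t) - 9*cos(2*t)*exp(t)/2

Characteristic equation r² - 2r + 5 = 0 has discriminant (-2)² - 4·(5) = -16 < 0, so r = 1 ± 2i.
Hence y_h = C1*cos(2*t)*exp(t) + C2*exp(t)*sin(2*t).
Try y_p = A*exp(t). Substituting into the equation and dividing by exp(t) gives A = 3/2, so y_p = 3*exp(t)/2.
General solution: y = 3*exp(t)/2 + C1*cos(2*t)*exp(t) + C2*exp(t)*sin(2*t).
Apply the initial conditions: y(0) = 3/2 + C1 = -3 and y'(0) = 3/2 + C1 + 2*C2 = -5. Solving gives C1 = -9/2, C2 = -1.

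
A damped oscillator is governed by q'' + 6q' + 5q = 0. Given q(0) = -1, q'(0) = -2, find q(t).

Characteristic equation r² + 6r + 5 = 0 factors as (r + 5)(r + 1) = 0, so r = -5, -1.
Hence q_h = C1*exp(-5*t) + C2*exp(-t).
Apply the initial conditions: q(0) = C1 + C2 = -1 and q'(0) = -C2 - 5*C1 = -2. Solving gives C1 = 3/4, C2 = -7/4.

q = -7*exp(-t)/4 + 3*exp(-5*t)/4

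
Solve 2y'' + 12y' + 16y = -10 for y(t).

y = -5/8 + C1*exp(-2*t) + C2*exp(-4*t)

Divide through by 2: y'' + 6y' + 8y = -5.
Characteristic equation r² + 6r + 8 = 0 factors as (r + 2)(r + 4) = 0, so r = -2, -4.
Hence y_h = C1*exp(-2*t) + C2*exp(-4*t).
For the particular solution try y_p = A0. Substituting and matching coefficients of each power of t gives A0 = -5/8, so y_p = -5/8.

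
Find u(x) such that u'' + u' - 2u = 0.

Characteristic equation r² + r - 2 = 0 factors as (r + 2)(r - 1) = 0, so r = -2, 1.
Hence u_h = C1*exp(-2*x) + C2*exp(x).

u = C1*exp(-2*x) + C2*exp(x)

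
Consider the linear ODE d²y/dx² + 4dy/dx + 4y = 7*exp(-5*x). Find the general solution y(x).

Characteristic equation r² + 4r + 4 = 0 has discriminant (4)² - 4·(4) = 0, so r = -2 is a repeated root.
Hence y_h = (C1 + C2*x)*exp(-2*x).
Try y_p = A*exp(-5*x). Substituting into the equation and dividing by exp(-5*x) gives A = 7/9, so y_p = 7*exp(-5*x)/9.

y = 7*exp(-5*x)/9 + C1*exp(-2*x) + C2*x*exp(-2*x)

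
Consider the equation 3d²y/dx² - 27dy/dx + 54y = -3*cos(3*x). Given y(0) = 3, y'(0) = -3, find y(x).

Divide through by 3: y'' - 9y' + 18y = -cos(3*x).
Characteristic equation r² - 9r + 18 = 0 factors as (r - 6)(r - 3) = 0, so r = 6, 3.
Hence y_h = C1*exp(6*x) + C2*exp(3*x).
Try y_p = A*cos(3*x) + B*sin(3*x). Substituting and equating the coefficients of cos(3x) and sin(3x) gives A = -1/90, B = 1/30, so y_p = -cos(3*x)/90 + sin(3*x)/30.
General solution: y = -cos(3*x)/90 + sin(3*x)/30 + C1*exp(6*x) + C2*exp(3*x).
Apply the initial conditions: y(0) = -1/90 + C1 + C2 = 3 and y'(0) = 1/10 + 3*C2 + 6*C1 = -3. Solving gives C1 = -182/45, C2 = 127/18.

y = -182*exp(6*x)/45 - cos(3*x)/90 + sin(3*x)/30 + 127*exp(3*x)/18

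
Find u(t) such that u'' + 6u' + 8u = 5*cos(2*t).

u = cos(2*t)/8 + 3*sin(2*t)/8 + C1*exp(-2*t) + C2*exp(-4*t)

Characteristic equation r² + 6r + 8 = 0 factors as (r + 2)(r + 4) = 0, so r = -2, -4.
Hence u_h = C1*exp(-2*t) + C2*exp(-4*t).
Try u_p = A*cos(2*t) + B*sin(2*t). Substituting and equating the coefficients of cos(2t) and sin(2t) gives A = 1/8, B = 3/8, so u_p = cos(2*t)/8 + 3*sin(2*t)/8.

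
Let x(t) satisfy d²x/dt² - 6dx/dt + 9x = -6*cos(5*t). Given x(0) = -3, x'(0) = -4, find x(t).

Characteristic equation r² - 6r + 9 = 0 has discriminant (-6)² - 4·(9) = 0, so r = 3 is a repeated root.
Hence x_h = (C1 + C2*t)*exp(3*t).
Try x_p = A*cos(5*t) + B*sin(5*t). Substituting and equating the coefficients of cos(5t) and sin(5t) gives A = 24/289, B = 45/289, so x_p = 24*cos(5*t)/289 + 45*sin(5*t)/289.
General solution: x = 24*cos(5*t)/289 + 45*sin(5*t)/289 + C1*exp(3*t) + C2*t*exp(3*t).
Apply the initial conditions: x(0) = 24/289 + C1 = -3 and x'(0) = 225/289 + C2 + 3*C1 = -4. Solving gives C1 = -891/289, C2 = 76/17.

x = -891*exp(3*t)/289 + 24*cos(5*t)/289 + 45*sin(5*t)/289 + 76*t*exp(3*t)/17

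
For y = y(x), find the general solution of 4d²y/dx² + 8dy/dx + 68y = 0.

y = C1*cos(4*x)*exp(-x) + C2*exp(-x)*sin(4*x)

Divide through by 4: y'' + 2y' + 17y = 0.
Characteristic equation r² + 2r + 17 = 0 has discriminant (2)² - 4·(17) = -64 < 0, so r = -1 ± 4i.
Hence y_h = C1*cos(4*x)*exp(-x) + C2*exp(-x)*sin(4*x).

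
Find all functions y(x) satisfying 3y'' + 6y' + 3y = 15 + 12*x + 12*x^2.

Divide through by 3: y'' + 2y' + y = 5 + 4*x + 4*x^2.
Characteristic equation r² + 2r + 1 = 0 has discriminant (2)² - 4·(1) = 0, so r = -1 is a repeated root.
Hence y_h = (C1 + C2*x)*exp(-x).
For the particular solution try y_p = A0 + A1*x + A2*x^2. Substituting and matching coefficients of each power of x gives A0 = 21, A1 = -12, A2 = 4, so y_p = 21 - 12*x + 4*x^2.

y = 21 - 12*x + 4*x**2 + C1*exp(-x) + C2*x*exp(-x)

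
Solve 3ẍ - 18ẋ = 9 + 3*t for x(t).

Divide through by 3: x'' - 6x' = 3 + t.
Characteristic equation r² - 6r = 0 factors as (r - 6)r = 0, so r = 6, 0.
Hence x_h = C1*exp(6*t) + C2.
Since 0 is a characteristic root (multiplicity 1), multiply the polynomial trial by t: try x_p = t*(A0 + A1*t). Substituting and matching coefficients of each power of t gives A0 = -19/36, A1 = -1/12, so x_p = -19*t/36 - t^2/12.

x = C2 - 19*t/36 - t**2/12 + C1*exp(6*t)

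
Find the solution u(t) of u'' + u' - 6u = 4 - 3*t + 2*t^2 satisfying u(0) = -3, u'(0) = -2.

Characteristic equation r² + r - 6 = 0 factors as (r - 2)(r + 3) = 0, so r = 2, -3.
Hence u_h = C1*exp(2*t) + C2*exp(-3*t).
For the particular solution try u_p = A0 + A1*t + A2*t^2. Substituting and matching coefficients of each power of t gives A0 = -77/108, A1 = 7/18, A2 = -1/3, so u_p = -77/108 - t^2/3 + 7*t/18.
General solution: u = -77/108 - t^2/3 + 7*t/18 + C1*exp(2*t) + C2*exp(-3*t).
Apply the initial conditions: u(0) = -77/108 + C1 + C2 = -3 and u'(0) = 7/18 - 3*C2 + 2*C1 = -2. Solving gives C1 = -37/20, C2 = -59/135.

u = -77/108 - 59*exp(-3*t)/135 - 37*exp(2*t)/20 - t**2/3 + 7*t/18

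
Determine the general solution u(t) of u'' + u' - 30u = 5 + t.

u = -151/900 - t/30 + C1*exp(-6*t) + C2*exp(5*t)

Characteristic equation r² + r - 30 = 0 factors as (r + 6)(r - 5) = 0, so r = -6, 5.
Hence u_h = C1*exp(-6*t) + C2*exp(5*t).
For the particular solution try u_p = A0 + A1*t. Substituting and matching coefficients of each power of t gives A0 = -151/900, A1 = -1/30, so u_p = -151/900 - t/30.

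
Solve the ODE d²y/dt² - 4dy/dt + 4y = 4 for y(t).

Characteristic equation r² - 4r + 4 = 0 has discriminant (-4)² - 4·(4) = 0, so r = 2 is a repeated root.
Hence y_h = (C1 + C2*t)*exp(2*t).
For the particular solution try y_p = A0. Substituting and matching coefficients of each power of t gives A0 = 1, so y_p = 1.

y = 1 + C1*exp(2*t) + C2*t*exp(2*t)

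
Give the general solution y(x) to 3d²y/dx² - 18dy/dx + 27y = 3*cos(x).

Divide through by 3: y'' - 6y' + 9y = cos(x).
Characteristic equation r² - 6r + 9 = 0 has discriminant (-6)² - 4·(9) = 0, so r = 3 is a repeated root.
Hence y_h = (C1 + C2*x)*exp(3*x).
Try y_p = A*cos(x) + B*sin(x). Substituting and equating the coefficients of cos(x) and sin(x) gives A = 2/25, B = -3/50, so y_p = -3*sin(x)/50 + 2*cos(x)/25.

y = -3*sin(x)/50 + 2*cos(x)/25 + C1*exp(3*x) + C2*x*exp(3*x)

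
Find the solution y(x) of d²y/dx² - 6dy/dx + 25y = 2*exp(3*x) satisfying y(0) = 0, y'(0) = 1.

y = exp(3*x)/8 - cos(4*x)*exp(3*x)/8 + exp(3*x)*sin(4*x)/4

Characteristic equation r² - 6r + 25 = 0 has discriminant (-6)² - 4·(25) = -64 < 0, so r = 3 ± 4i.
Hence y_h = C1*cos(4*x)*exp(3*x) + C2*exp(3*x)*sin(4*x).
Try y_p = A*exp(3*x). Substituting into the equation and dividing by exp(3*x) gives A = 1/8, so y_p = exp(3*x)/8.
General solution: y = exp(3*x)/8 + C1*cos(4*x)*exp(3*x) + C2*exp(3*x)*sin(4*x).
Apply the initial conditions: y(0) = 1/8 + C1 = 0 and y'(0) = 3/8 + 3*C1 + 4*C2 = 1. Solving gives C1 = -1/8, C2 = 1/4.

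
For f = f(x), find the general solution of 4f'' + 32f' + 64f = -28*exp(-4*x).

f = C1*exp(-4*x) - 7*x**2*exp(-4*x)/2 + C2*x*exp(-4*x)

Divide through by 4: f'' + 8f' + 16f = -7*exp(-4*x).
Characteristic equation r² + 8r + 16 = 0 has discriminant (8)² - 4·(16) = 0, so r = -4 is a repeated root.
Hence f_h = (C1 + C2*x)*exp(-4*x).
Since exp(-4*x) solves the homogeneous equation (r = -4 is a root of multiplicity 2), multiply the trial by x^2. Try f_p = A*x^2*exp(-4*x). Substituting into the equation and dividing by exp(-4*x) gives A = -7/2, so f_p = -7*x^2*exp(-4*x)/2.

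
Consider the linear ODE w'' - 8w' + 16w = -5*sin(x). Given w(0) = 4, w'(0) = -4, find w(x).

Characteristic equation r² - 8r + 16 = 0 has discriminant (-8)² - 4·(16) = 0, so r = 4 is a repeated root.
Hence w_h = (C1 + C2*x)*exp(4*x).
Try w_p = A*cos(x) + B*sin(x). Substituting and equating the coefficients of cos(x) and sin(x) gives A = -40/289, B = -75/289, so w_p = -75*sin(x)/289 - 40*cos(x)/289.
General solution: w = -75*sin(x)/289 - 40*cos(x)/289 + C1*exp(4*x) + C2*x*exp(4*x).
Apply the initial conditions: w(0) = -40/289 + C1 = 4 and w'(0) = -75/289 + C2 + 4*C1 = -4. Solving gives C1 = 1196/289, C2 = -345/17.

w = -75*sin(x)/289 - 40*cos(x)/289 + 1196*exp(4*x)/289 - 345*x*exp(4*x)/17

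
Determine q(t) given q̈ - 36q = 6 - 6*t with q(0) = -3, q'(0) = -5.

Characteristic equation r² - 36 = 0 factors as (r + 6)(r - 6) = 0, so r = -6, 6.
Hence q_h = C1*exp(-6*t) + C2*exp(6*t).
For the particular solution try q_p = A0 + A1*t. Substituting and matching coefficients of each power of t gives A0 = -1/6, A1 = 1/6, so q_p = -1/6 + t/6.
General solution: q = -1/6 + t/6 + C1*exp(-6*t) + C2*exp(6*t).
Apply the initial conditions: q(0) = -1/6 + C1 + C2 = -3 and q'(0) = 1/6 - 6*C1 + 6*C2 = -5. Solving gives C1 = -71/72, C2 = -133/72.

q = -1/6 - 133*exp(6*t)/72 - 71*exp(-6*t)/72 + t/6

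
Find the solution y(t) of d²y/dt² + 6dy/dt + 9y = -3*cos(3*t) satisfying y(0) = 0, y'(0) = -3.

Characteristic equation r² + 6r + 9 = 0 has discriminant (6)² - 4·(9) = 0, so r = -3 is a repeated root.
Hence y_h = (C1 + C2*t)*exp(-3*t).
Try y_p = A*cos(3*t) + B*sin(3*t). Substituting and equating the coefficients of cos(3t) and sin(3t) gives A = 0, B = -1/6, so y_p = -sin(3*t)/6.
General solution: y = -sin(3*t)/6 + C1*exp(-3*t) + C2*t*exp(-3*t).
Apply the initial conditions: y(0) = C1 = 0 and y'(0) = -1/2 + C2 - 3*C1 = -3. Solving gives C1 = 0, C2 = -5/2.

y = -sin(3*t)/6 - 5*t*exp(-3*t)/2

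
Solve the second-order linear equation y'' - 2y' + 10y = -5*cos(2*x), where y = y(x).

y = -15*cos(2*x)/26 + 5*sin(2*x)/13 + C1*cos(3*x)*exp(x) + C2*exp(x)*sin(3*x)

Characteristic equation r² - 2r + 10 = 0 has discriminant (-2)² - 4·(10) = -36 < 0, so r = 1 ± 3i.
Hence y_h = C1*cos(3*x)*exp(x) + C2*exp(x)*sin(3*x).
Try y_p = A*cos(2*x) + B*sin(2*x). Substituting and equating the coefficients of cos(2x) and sin(2x) gives A = -15/26, B = 5/13, so y_p = -15*cos(2*x)/26 + 5*sin(2*x)/13.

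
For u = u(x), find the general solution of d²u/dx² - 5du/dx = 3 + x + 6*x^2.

Characteristic equation r² - 5r = 0 factors as (r - 5)r = 0, so r = 5, 0.
Hence u_h = C1*exp(5*x) + C2.
Since 0 is a characteristic root (multiplicity 1), multiply the polynomial trial by x: try u_p = x*(A0 + A1*x + A2*x^2). Substituting and matching coefficients of each power of x gives A0 = -92/125, A1 = -17/50, A2 = -2/5, so u_p = -92*x/125 - 17*x^2/50 - 2*x^3/5.

u = C2 - 92*x/125 - 17*x**2/50 - 2*x**3/5 + C1*exp(5*x)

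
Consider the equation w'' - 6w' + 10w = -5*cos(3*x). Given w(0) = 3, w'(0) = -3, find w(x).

Characteristic equation r² - 6r + 10 = 0 has discriminant (-6)² - 4·(10) = -4 < 0, so r = 3 ± i.
Hence w_h = C1*cos(x)*exp(3*x) + C2*exp(3*x)*sin(x).
Try w_p = A*cos(3*x) + B*sin(3*x). Substituting and equating the coefficients of cos(3x) and sin(3x) gives A = -1/65, B = 18/65, so w_p = -cos(3*x)/65 + 18*sin(3*x)/65.
General solution: w = -cos(3*x)/65 + 18*sin(3*x)/65 + C1*cos(x)*exp(3*x) + C2*exp(3*x)*sin(x).
Apply the initial conditions: w(0) = -1/65 + C1 = 3 and w'(0) = 54/65 + C2 + 3*C1 = -3. Solving gives C1 = 196/65, C2 = -837/65.

w = -cos(3*x)/65 + 18*sin(3*x)/65 - 837*exp(3*x)*sin(x)/65 + 196*cos(x)*exp(3*x)/65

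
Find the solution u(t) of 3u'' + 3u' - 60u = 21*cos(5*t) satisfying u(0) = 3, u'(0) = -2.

u = -63*cos(5*t)/410 + 7*sin(5*t)/410 + 49*exp(-5*t)/30 + 187*exp(4*t)/123

Divide through by 3: u'' + u' - 20u = 7*cos(5*t).
Characteristic equation r² + r - 20 = 0 factors as (r + 5)(r - 4) = 0, so r = -5, 4.
Hence u_h = C1*exp(-5*t) + C2*exp(4*t).
Try u_p = A*cos(5*t) + B*sin(5*t). Substituting and equating the coefficients of cos(5t) and sin(5t) gives A = -63/410, B = 7/410, so u_p = -63*cos(5*t)/410 + 7*sin(5*t)/410.
General solution: u = -63*cos(5*t)/410 + 7*sin(5*t)/410 + C1*exp(-5*t) + C2*exp(4*t).
Apply the initial conditions: u(0) = -63/410 + C1 + C2 = 3 and u'(0) = 7/82 - 5*C1 + 4*C2 = -2. Solving gives C1 = 49/30, C2 = 187/123.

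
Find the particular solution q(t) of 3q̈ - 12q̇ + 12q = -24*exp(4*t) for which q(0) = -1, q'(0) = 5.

q = -2*exp(4*t) + 11*t*exp(2*t) + exp(2*t)

Divide through by 3: q'' - 4q' + 4q = -8*exp(4*t).
Characteristic equation r² - 4r + 4 = 0 has discriminant (-4)² - 4·(4) = 0, so r = 2 is a repeated root.
Hence q_h = (C1 + C2*t)*exp(2*t).
Try q_p = A*exp(4*t). Substituting into the equation and dividing by exp(4*t) gives A = -2, so q_p = -2*exp(4*t).
General solution: q = -2*exp(4*t) + C1*exp(2*t) + C2*t*exp(2*t).
Apply the initial conditions: q(0) = -2 + C1 = -1 and q'(0) = -8 + C2 + 2*C1 = 5. Solving gives C1 = 1, C2 = 11.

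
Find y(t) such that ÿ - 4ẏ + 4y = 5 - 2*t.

Characteristic equation r² - 4r + 4 = 0 has discriminant (-4)² - 4·(4) = 0, so r = 2 is a repeated root.
Hence y_h = (C1 + C2*t)*exp(2*t).
For the particular solution try y_p = A0 + A1*t. Substituting and matching coefficients of each power of t gives A0 = 3/4, A1 = -1/2, so y_p = 3/4 - t/2.

y = 3/4 - t/2 + C1*exp(2*t) + C2*t*exp(2*t)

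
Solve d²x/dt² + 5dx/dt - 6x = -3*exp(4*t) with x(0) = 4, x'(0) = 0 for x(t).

Characteristic equation r² + 5r - 6 = 0 factors as (r - 1)(r + 6) = 0, so r = 1, -6.
Hence x_h = C1*exp(t) + C2*exp(-6*t).
Try x_p = A*exp(4*t). Substituting into the equation and dividing by exp(4*t) gives A = -1/10, so x_p = -exp(4*t)/10.
General solution: x = -exp(4*t)/10 + C1*exp(t) + C2*exp(-6*t).
Apply the initial conditions: x(0) = -1/10 + C1 + C2 = 4 and x'(0) = -2/5 + C1 - 6*C2 = 0. Solving gives C1 = 25/7, C2 = 37/70.

x = -exp(4*t)/10 + 25*exp(t)/7 + 37*exp(-6*t)/70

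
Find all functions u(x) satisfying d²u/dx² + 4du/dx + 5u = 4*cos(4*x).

Characteristic equation r² + 4r + 5 = 0 has discriminant (4)² - 4·(5) = -4 < 0, so r = -2 ± i.
Hence u_h = C1*cos(x)*exp(-2*x) + C2*exp(-2*x)*sin(x).
Try u_p = A*cos(4*x) + B*sin(4*x). Substituting and equating the coefficients of cos(4x) and sin(4x) gives A = -44/377, B = 64/377, so u_p = -44*cos(4*x)/377 + 64*sin(4*x)/377.

u = -44*cos(4*x)/377 + 64*sin(4*x)/377 + C1*cos(x)*exp(-2*x) + C2*exp(-2*x)*sin(x)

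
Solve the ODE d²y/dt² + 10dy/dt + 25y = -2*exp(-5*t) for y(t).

Characteristic equation r² + 10r + 25 = 0 has discriminant (10)² - 4·(25) = 0, so r = -5 is a repeated root.
Hence y_h = (C1 + C2*t)*exp(-5*t).
Since exp(-5*t) solves the homogeneous equation (r = -5 is a root of multiplicity 2), multiply the trial by t^2. Try y_p = A*t^2*exp(-5*t). Substituting into the equation and dividing by exp(-5*t) gives A = -1, so y_p = -t^2*exp(-5*t).

y = C1*exp(-5*t) - t**2*exp(-5*t) + C2*t*exp(-5*t)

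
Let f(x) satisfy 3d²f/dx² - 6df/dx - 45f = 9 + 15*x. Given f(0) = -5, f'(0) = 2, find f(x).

f = -7/45 - 239*exp(-3*x)/72 - 61*exp(5*x)/40 - x/3

Divide through by 3: f'' - 2f' - 15f = 3 + 5*x.
Characteristic equation r² - 2r - 15 = 0 factors as (r - 5)(r + 3) = 0, so r = 5, -3.
Hence f_h = C1*exp(5*x) + C2*exp(-3*x).
For the particular solution try f_p = A0 + A1*x. Substituting and matching coefficients of each power of x gives A0 = -7/45, A1 = -1/3, so f_p = -7/45 - x/3.
General solution: f = -7/45 - x/3 + C1*exp(5*x) + C2*exp(-3*x).
Apply the initial conditions: f(0) = -7/45 + C1 + C2 = -5 and f'(0) = -1/3 - 3*C2 + 5*C1 = 2. Solving gives C1 = -61/40, C2 = -239/72.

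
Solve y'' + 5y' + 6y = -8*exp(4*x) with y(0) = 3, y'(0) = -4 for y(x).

Characteristic equation r² + 5r + 6 = 0 factors as (r + 2)(r + 3) = 0, so r = -2, -3.
Hence y_h = C1*exp(-2*x) + C2*exp(-3*x).
Try y_p = A*exp(4*x). Substituting into the equation and dividing by exp(4*x) gives A = -4/21, so y_p = -4*exp(4*x)/21.
General solution: y = -4*exp(4*x)/21 + C1*exp(-2*x) + C2*exp(-3*x).
Apply the initial conditions: y(0) = -4/21 + C1 + C2 = 3 and y'(0) = -16/21 - 3*C2 - 2*C1 = -4. Solving gives C1 = 19/3, C2 = -22/7.

y = -22*exp(-3*x)/7 - 4*exp(4*x)/21 + 19*exp(-2*x)/3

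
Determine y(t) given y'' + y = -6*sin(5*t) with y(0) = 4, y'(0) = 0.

y = 4*cos(t) - 5*sin(t)/4 + sin(5*t)/4

Characteristic equation r² + 1 = 0 has discriminant (0)² - 4·(1) = -4 < 0, so r = ± i.
Hence y_h = C1*cos(t) + C2*sin(t).
Try y_p = A*cos(5*t) + B*sin(5*t). Substituting and equating the coefficients of cos(5t) and sin(5t) gives A = 0, B = 1/4, so y_p = sin(5*t)/4.
General solution: y = sin(5*t)/4 + C1*cos(t) + C2*sin(t).
Apply the initial conditions: y(0) = C1 = 4 and y'(0) = 5/4 + C2 = 0. Solving gives C1 = 4, C2 = -5/4.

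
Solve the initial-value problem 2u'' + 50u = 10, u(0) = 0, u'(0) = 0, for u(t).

Divide through by 2: u'' + 25u = 5.
Characteristic equation r² + 25 = 0 has discriminant (0)² - 4·(25) = -100 < 0, so r = ± 5i.
Hence u_h = C1*cos(5*t) + C2*sin(5*t).
For the particular solution try u_p = A0. Substituting and matching coefficients of each power of t gives A0 = 1/5, so u_p = 1/5.
General solution: u = 1/5 + C1*cos(5*t) + C2*sin(5*t).
Apply the initial conditions: u(0) = 1/5 + C1 = 0 and u'(0) = 5*C2 = 0. Solving gives C1 = -1/5, C2 = 0.

u = 1/5 - cos(5*t)/5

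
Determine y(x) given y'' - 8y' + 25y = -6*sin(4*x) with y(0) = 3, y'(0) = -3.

Characteristic equation r² - 8r + 25 = 0 has discriminant (-8)² - 4·(25) = -36 < 0, so r = 4 ± 3i.
Hence y_h = C1*cos(3*x)*exp(4*x) + C2*exp(4*x)*sin(3*x).
Try y_p = A*cos(4*x) + B*sin(4*x). Substituting and equating the coefficients of cos(4x) and sin(4x) gives A = -192/1105, B = -54/1105, so y_p = -192*cos(4*x)/1105 - 54*sin(4*x)/1105.
General solution: y = -192*cos(4*x)/1105 - 54*sin(4*x)/1105 + C1*cos(3*x)*exp(4*x) + C2*exp(4*x)*sin(3*x).
Apply the initial conditions: y(0) = -192/1105 + C1 = 3 and y'(0) = -216/1105 + 3*C2 + 4*C1 = -3. Solving gives C1 = 3507/1105, C2 = -5709/1105.

y = -192*cos(4*x)/1105 - 54*sin(4*x)/1105 - 5709*exp(4*x)*sin(3*x)/1105 + 3507*cos(3*x)*exp(4*x)/1105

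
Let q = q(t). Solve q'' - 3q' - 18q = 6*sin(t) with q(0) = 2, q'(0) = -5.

q = -57*sin(t)/185 + 9*cos(t)/185 + 43*exp(6*t)/333 + 82*exp(-3*t)/45

Characteristic equation r² - 3r - 18 = 0 factors as (r + 3)(r - 6) = 0, so r = -3, 6.
Hence q_h = C1*exp(-3*t) + C2*exp(6*t).
Try q_p = A*cos(t) + B*sin(t). Substituting and equating the coefficients of cos(t) and sin(t) gives A = 9/185, B = -57/185, so q_p = -57*sin(t)/185 + 9*cos(t)/185.
General solution: q = -57*sin(t)/185 + 9*cos(t)/185 + C1*exp(-3*t) + C2*exp(6*t).
Apply the initial conditions: q(0) = 9/185 + C1 + C2 = 2 and q'(0) = -57/185 - 3*C1 + 6*C2 = -5. Solving gives C1 = 82/45, C2 = 43/333.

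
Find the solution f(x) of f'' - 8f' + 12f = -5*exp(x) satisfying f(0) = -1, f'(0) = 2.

Characteristic equation r² - 8r + 12 = 0 factors as (r - 6)(r - 2) = 0, so r = 6, 2.
Hence f_h = C1*exp(6*x) + C2*exp(2*x).
Try f_p = A*exp(x). Substituting into the equation and dividing by exp(x) gives A = -1, so f_p = -exp(x).
General solution: f = -exp(x) + C1*exp(6*x) + C2*exp(2*x).
Apply the initial conditions: f(0) = -1 + C1 + C2 = -1 and f'(0) = -1 + 2*C2 + 6*C1 = 2. Solving gives C1 = 3/4, C2 = -3/4.

f = -exp(x) - 3*exp(2*x)/4 + 3*exp(6*x)/4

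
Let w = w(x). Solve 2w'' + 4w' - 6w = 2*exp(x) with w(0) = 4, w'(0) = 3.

Divide through by 2: w'' + 2w' - 3w = exp(x).
Characteristic equation r² + 2r - 3 = 0 factors as (r + 3)(r - 1) = 0, so r = -3, 1.
Hence w_h = C1*exp(-3*x) + C2*exp(x).
Since exp(x) solves the homogeneous equation (r = 1 is a root of multiplicity 1), multiply the trial by x. Try w_p = A*x*exp(x). Substituting into the equation and dividing by exp(x) gives A = 1/4, so w_p = x*exp(x)/4.
General solution: w = C1*exp(-3*x) + C2*exp(x) + x*exp(x)/4.
Apply the initial conditions: w(0) = C1 + C2 = 4 and w'(0) = 1/4 + C2 - 3*C1 = 3. Solving gives C1 = 5/16, C2 = 59/16.

w = 5*exp(-3*x)/16 + 59*exp(x)/16 + x*exp(x)/4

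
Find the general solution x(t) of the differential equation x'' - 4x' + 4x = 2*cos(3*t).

x = -24*sin(3*t)/169 - 10*cos(3*t)/169 + C1*exp(2*t) + C2*t*exp(2*t)

Characteristic equation r² - 4r + 4 = 0 has discriminant (-4)² - 4·(4) = 0, so r = 2 is a repeated root.
Hence x_h = (C1 + C2*t)*exp(2*t).
Try x_p = A*cos(3*t) + B*sin(3*t). Substituting and equating the coefficients of cos(3t) and sin(3t) gives A = -10/169, B = -24/169, so x_p = -24*sin(3*t)/169 - 10*cos(3*t)/169.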